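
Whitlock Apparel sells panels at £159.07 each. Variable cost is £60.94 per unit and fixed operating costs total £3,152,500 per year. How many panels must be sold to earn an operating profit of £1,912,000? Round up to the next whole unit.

51,611 panels

Each unit contributes £159.07 − £60.94 = £98.13.
Required volume = (fixed costs + target profit) ÷ CM = (£3,152,500 + £1,912,000) ÷ £98.13 = 51,610.11, so 51,611 panels.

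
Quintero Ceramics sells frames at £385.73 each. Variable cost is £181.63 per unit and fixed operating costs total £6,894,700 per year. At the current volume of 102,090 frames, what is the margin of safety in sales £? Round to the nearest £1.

£26,348,835

Contribution margin per unit = £385.73 − £181.63 = £204.10. Break-even units = £6,894,700 ÷ £204.10 = 33,780.99; break-even revenue = 33,780.99 × £385.73 = £13,030,341.16.
Current sales = 102,090 × £385.73 = £39,379,175.70.
Margin of safety = £39,379,175.70 − £13,030,341.16 = £26,348,835.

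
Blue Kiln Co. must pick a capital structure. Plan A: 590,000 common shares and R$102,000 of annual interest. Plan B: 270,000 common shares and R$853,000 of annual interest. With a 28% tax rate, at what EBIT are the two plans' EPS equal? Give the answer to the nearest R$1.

Set EPS_A = EPS_B: (EBIT − R$102,000)(1 − 0.28) ÷ 590,000 = (EBIT − R$853,000)(1 − 0.28) ÷ 270,000.
Cancelling (1 − t) and cross-multiplying: 270,000·(EBIT − 102,000) = 590,000·(EBIT − 853,000).
EBIT × (590,000 − 270,000) = 853,000 × 590,000 − 102,000 × 270,000 = 475,730,000,000, so EBIT = 475,730,000,000 ÷ 320,000 = 1,486,656.25.

R$1,486,656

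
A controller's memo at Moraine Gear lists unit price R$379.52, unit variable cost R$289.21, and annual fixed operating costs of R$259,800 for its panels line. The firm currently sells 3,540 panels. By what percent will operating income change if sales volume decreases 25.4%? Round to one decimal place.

Contribution at this volume is 3,540 × R$90.31 = R$319,697.40.
EBIT = R$319,697.40 − R$259,800 = R$59,897.40.
So DOL = total CM / EBIT = R$319,697.40 / R$59,897.40 = 5.3374.
So EBIT moves 5.3374 × (-25.4%) = -135.6%.

-135.6%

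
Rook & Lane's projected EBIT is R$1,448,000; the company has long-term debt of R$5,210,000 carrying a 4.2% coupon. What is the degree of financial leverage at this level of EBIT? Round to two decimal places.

1.18

Annual interest charges come to R$218,820.00.
DFL = EBIT ÷ (EBIT − I) = R$1,448,000 ÷ (R$1,448,000 − R$218,820.00) = R$1,448,000 ÷ R$1,229,180.00 = 1.1780.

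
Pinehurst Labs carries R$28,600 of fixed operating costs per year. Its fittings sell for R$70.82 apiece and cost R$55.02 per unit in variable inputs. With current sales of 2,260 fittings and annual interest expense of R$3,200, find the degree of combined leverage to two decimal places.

Total contribution margin = 2,260 × R$15.80 = R$35,708.00.
Subtracting fixed costs: EBIT = R$35,708.00 − R$28,600 = R$7,108.00. Interest = R$3,200.00.
DOL = R$35,708.00 ÷ R$7,108.00 = 5.0236; DFL = R$7,108.00 ÷ R$3,908.00 = 1.8188.
DCL = DOL × DFL = 5.0236 × 1.8188 = 9.1369.

9.14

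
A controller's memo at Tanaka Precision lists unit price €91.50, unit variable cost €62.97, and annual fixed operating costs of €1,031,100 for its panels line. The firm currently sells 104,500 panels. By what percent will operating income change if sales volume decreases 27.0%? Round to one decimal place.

At 104,500 units, contribution = 104,500 × €28.53 = €2,981,385.00.
Operating income = contribution − fixed costs = €2,981,385.00 − €1,031,100 = €1,950,285.00.
So DOL = total CM / EBIT = €2,981,385.00 / €1,950,285.00 = 1.5287.
So EBIT moves 1.5287 × (-27.0%) = -41.3%.

-41.3%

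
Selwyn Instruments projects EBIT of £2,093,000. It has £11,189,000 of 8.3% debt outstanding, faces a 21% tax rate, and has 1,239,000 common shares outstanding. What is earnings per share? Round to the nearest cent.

Pre-tax income = £2,093,000 − £928,687.00 = £1,164,313.00.
After tax at 21%: net income = £1,164,313.00 × 0.79 = £919,807.27.
Per share: £919,807.27 / 1,239,000 shares = £0.74.

£0.74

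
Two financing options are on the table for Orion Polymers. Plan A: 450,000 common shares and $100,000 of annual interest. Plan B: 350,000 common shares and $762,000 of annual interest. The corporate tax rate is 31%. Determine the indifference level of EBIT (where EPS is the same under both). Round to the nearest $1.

At indifference, (EBIT − 100,000)(1 − t)/450,000 = (EBIT − 762,000)(1 − t)/350,000.
The (1 − t) factor cancels: (EBIT − 100,000) × 350,000 = (EBIT − 762,000) × 450,000.
EBIT × (450,000 − 350,000) = 762,000 × 450,000 − 100,000 × 350,000 = 307,900,000,000, so EBIT = 307,900,000,000 ÷ 100,000 = 3,079,000.00.

$3,079,000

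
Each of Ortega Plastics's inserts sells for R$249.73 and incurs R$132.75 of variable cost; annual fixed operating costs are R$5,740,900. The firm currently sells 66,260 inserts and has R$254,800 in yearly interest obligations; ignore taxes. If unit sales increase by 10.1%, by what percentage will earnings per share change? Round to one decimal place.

Contribution at this volume is 66,260 × R$116.98 = R$7,751,094.80.
Operating income = contribution − fixed costs = R$7,751,094.80 − R$5,740,900 = R$2,010,194.80.
After interest of R$254,800.00, pre-tax earnings = R$1,755,394.80.
DCL = total CM / (EBIT − I) = R$7,751,094.80 / R$1,755,394.80 = 4.4156.
%ΔEPS = DCL × %ΔSales = 4.4156 × +10.1% = +44.6%.

+44.6%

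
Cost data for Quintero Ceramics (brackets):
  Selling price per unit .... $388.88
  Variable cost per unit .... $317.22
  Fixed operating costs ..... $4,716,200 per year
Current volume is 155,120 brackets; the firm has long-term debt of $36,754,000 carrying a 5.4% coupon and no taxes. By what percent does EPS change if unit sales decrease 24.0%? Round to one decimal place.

-60.4%

At 155,120 units, contribution = 155,120 × $71.66 = $11,115,899.20.
EBIT = $11,115,899.20 − $4,716,200 = $6,399,699.20.
Interest = $1,984,716.00, so EBIT − I = $4,414,983.20.
Degree of combined leverage = contribution ÷ (EBIT − I) = $11,115,899.20 ÷ $4,414,983.20 = 2.5178.
%ΔEPS = DCL × %ΔSales = 2.5178 × -24.0% = -60.4%.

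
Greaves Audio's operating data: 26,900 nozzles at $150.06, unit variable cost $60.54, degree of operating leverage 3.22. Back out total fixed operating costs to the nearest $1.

$1,660,235

Total contribution margin = 26,900 × $89.52 = $2,408,088.00.
DOL = contribution / EBIT, so EBIT = $2,408,088.00 / 3.22 = $747,853.42.
And FC = contribution − EBIT = $2,408,088.00 − $747,853.42 = $1,660,235.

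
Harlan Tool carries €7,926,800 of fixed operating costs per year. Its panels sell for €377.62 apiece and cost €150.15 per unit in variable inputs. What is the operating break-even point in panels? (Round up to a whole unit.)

34,848 panels

Contribution margin per unit = €377.62 − €150.15 = €227.47.
Units to break even: €7,926,800 ÷ €227.47 = 34,847.67, rounded up to 34,848.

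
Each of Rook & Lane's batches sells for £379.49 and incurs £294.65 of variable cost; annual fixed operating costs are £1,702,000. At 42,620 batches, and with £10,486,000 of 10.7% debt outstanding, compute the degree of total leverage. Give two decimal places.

At 42,620 units, contribution = 42,620 × £84.84 = £3,615,880.80.
Subtracting fixed costs: EBIT = £3,615,880.80 − £1,702,000 = £1,913,880.80. Interest = £1,122,002.00.
DOL = £3,615,880.80 ÷ £1,913,880.80 = 1.8893; DFL = £1,913,880.80 ÷ £791,878.80 = 2.4169.
DCL = DOL × DFL = 1.8893 × 2.4169 = 4.5662.

4.57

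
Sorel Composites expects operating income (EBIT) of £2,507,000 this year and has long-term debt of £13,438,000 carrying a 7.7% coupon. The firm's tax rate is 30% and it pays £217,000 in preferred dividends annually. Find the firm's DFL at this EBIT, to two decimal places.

2.16

Interest = £1,034,726.00.
Preferred dividends grossed up pre-tax: £217,000 / (1 − 0.30) = £310,000.00.
DFL = EBIT ÷ [EBIT − I − D_p/(1−t)] = £2,507,000 ÷ [£2,507,000 − £1,034,726.00 − £310,000.00] = £2,507,000 ÷ £1,162,274.00 = 2.1570.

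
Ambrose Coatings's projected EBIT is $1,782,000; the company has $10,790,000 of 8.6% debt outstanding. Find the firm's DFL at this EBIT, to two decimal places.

Annual interest charges come to $927,940.00.
DFL = EBIT ÷ (EBIT − I) = $1,782,000 ÷ ($1,782,000 − $927,940.00) = $1,782,000 ÷ $854,060.00 = 2.0865.

2.09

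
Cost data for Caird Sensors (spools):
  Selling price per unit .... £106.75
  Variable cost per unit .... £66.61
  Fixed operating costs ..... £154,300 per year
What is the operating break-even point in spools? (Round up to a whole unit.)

Each unit contributes £106.75 − £66.61 = £40.14.
Units to break even: £154,300 ÷ £40.14 = 3,844.05, rounded up to 3,845.

3,845 spools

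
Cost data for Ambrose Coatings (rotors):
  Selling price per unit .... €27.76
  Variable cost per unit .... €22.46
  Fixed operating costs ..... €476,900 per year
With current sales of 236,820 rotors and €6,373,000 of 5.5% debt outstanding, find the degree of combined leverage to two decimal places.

2.93

At 236,820 units, contribution = 236,820 × €5.30 = €1,255,146.00.
Operating income = contribution − fixed costs = €1,255,146.00 − €476,900 = €778,246.00. Interest = €350,515.00.
DOL = €1,255,146.00 ÷ €778,246.00 = 1.6128; DFL = €778,246.00 ÷ €427,731.00 = 1.8195.
Combined leverage = 1.6128 × 1.8195 = 2.9345.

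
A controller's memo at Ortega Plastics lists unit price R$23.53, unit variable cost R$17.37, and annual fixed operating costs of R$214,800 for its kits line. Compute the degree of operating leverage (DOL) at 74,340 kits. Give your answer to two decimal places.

Total contribution margin = 74,340 × R$6.16 = R$457,934.40.
Operating income = contribution − fixed costs = R$457,934.40 − R$214,800 = R$243,134.40.
So DOL = total CM / EBIT = R$457,934.40 / R$243,134.40 = 1.8835.

1.88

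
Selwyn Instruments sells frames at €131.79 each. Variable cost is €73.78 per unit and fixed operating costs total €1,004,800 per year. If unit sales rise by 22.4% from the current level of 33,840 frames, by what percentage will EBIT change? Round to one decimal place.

+45.9%

Total contribution margin = 33,840 × €58.01 = €1,963,058.40.
Operating income = contribution − fixed costs = €1,963,058.40 − €1,004,800 = €958,258.40.
So DOL = total CM / EBIT = €1,963,058.40 / €958,258.40 = 2.0486.
Operating income changes by 2.0486 × +22.4% = +45.9%.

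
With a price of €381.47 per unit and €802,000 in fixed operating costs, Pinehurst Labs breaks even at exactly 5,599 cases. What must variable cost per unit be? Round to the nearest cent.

Contribution per unit must be FC / Q = €802,000 / 5,599 = €143.2399.
Variable cost per unit = €381.47 − €143.2399 = €238.23.

€238.23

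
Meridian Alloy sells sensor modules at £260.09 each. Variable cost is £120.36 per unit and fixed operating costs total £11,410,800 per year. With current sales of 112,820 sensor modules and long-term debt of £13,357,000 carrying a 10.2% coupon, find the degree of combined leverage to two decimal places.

Total contribution margin = 112,820 × £139.73 = £15,764,338.60.
EBIT = £15,764,338.60 − £11,410,800 = £4,353,538.60. Interest = £1,362,414.00, so EBIT − I = £2,991,124.60.
DCL = contribution ÷ (EBIT − I) = £15,764,338.60 ÷ £2,991,124.60 = 5.2704.

5.27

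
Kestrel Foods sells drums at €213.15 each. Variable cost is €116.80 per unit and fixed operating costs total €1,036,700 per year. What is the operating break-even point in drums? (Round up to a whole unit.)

Contribution margin per unit = €213.15 − €116.80 = €96.35.
Units to break even: €1,036,700 ÷ €96.35 = 10,759.73, rounded up to 10,760.

10,760 drums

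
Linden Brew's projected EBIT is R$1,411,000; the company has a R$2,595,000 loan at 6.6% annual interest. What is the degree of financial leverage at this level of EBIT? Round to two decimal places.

Interest = R$171,270.00.
Degree of financial leverage = EBIT / (EBIT − interest) = R$1,411,000 / R$1,239,730.00 = 1.1382.

1.14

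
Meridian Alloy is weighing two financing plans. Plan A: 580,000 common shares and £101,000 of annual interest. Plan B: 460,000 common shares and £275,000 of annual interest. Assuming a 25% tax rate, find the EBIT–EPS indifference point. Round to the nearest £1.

£942,000

Set EPS_A = EPS_B: (EBIT − £101,000)(1 − 0.25) ÷ 580,000 = (EBIT − £275,000)(1 − 0.25) ÷ 460,000.
The (1 − t) factor cancels: (EBIT − 101,000) × 460,000 = (EBIT − 275,000) × 580,000.
EBIT × (580,000 − 460,000) = 275,000 × 580,000 − 101,000 × 460,000 = 113,040,000,000, so EBIT = 113,040,000,000 ÷ 120,000 = 942,000.00.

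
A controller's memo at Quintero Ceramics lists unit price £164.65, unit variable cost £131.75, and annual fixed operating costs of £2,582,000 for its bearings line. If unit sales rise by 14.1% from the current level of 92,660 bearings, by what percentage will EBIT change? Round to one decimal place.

+92.1%

Total contribution margin = 92,660 × £32.90 = £3,048,514.00.
EBIT = £3,048,514.00 − £2,582,000 = £466,514.00.
DOL = contribution ÷ EBIT = £3,048,514.00 ÷ £466,514.00 = 6.5347.
So EBIT moves 6.5347 × (+14.1%) = +92.1%.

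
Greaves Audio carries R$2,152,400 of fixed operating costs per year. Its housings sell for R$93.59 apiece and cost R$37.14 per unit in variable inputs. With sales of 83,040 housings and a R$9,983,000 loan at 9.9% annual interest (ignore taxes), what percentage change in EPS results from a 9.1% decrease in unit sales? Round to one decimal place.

-27.6%

Total contribution margin = 83,040 × R$56.45 = R$4,687,608.00.
Subtracting fixed costs: EBIT = R$4,687,608.00 − R$2,152,400 = R$2,535,208.00.
After interest of R$988,317.00, pre-tax earnings = R$1,546,891.00.
DCL = total CM / (EBIT − I) = R$4,687,608.00 / R$1,546,891.00 = 3.0303.
EPS therefore changes by 3.0303 × (-9.1%) = -27.6%.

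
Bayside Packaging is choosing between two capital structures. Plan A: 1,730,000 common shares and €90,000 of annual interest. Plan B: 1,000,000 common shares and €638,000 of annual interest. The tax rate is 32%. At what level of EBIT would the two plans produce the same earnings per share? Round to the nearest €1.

€1,388,685

At indifference, (EBIT − 90,000)(1 − t)/1,730,000 = (EBIT − 638,000)(1 − t)/1,000,000.
The (1 − t) factor cancels: (EBIT − 90,000) × 1,000,000 = (EBIT − 638,000) × 1,730,000.
Solving, EBIT = (638,000·1,730,000 − 90,000·1,000,000) / (1,730,000 − 1,000,000) = 1,013,740,000,000 / 730,000 = 1,388,684.93.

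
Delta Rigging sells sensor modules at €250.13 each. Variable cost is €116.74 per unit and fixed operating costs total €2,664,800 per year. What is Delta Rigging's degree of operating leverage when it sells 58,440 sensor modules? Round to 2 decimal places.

Contribution at this volume is 58,440 × €133.39 = €7,795,311.60.
Subtracting fixed costs: EBIT = €7,795,311.60 − €2,664,800 = €5,130,511.60.
So DOL = total CM / EBIT = €7,795,311.60 / €5,130,511.60 = 1.5194.

1.52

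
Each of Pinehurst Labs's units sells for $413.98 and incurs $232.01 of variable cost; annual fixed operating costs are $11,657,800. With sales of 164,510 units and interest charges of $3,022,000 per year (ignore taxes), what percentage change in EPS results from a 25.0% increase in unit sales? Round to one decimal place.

+49.1%

Contribution at this volume is 164,510 × $181.97 = $29,935,884.70.
EBIT = $29,935,884.70 − $11,657,800 = $18,278,084.70.
Interest = $3,022,000.00, so EBIT − I = $15,256,084.70.
Degree of combined leverage = contribution ÷ (EBIT − I) = $29,935,884.70 ÷ $15,256,084.70 = 1.9622.
EPS therefore changes by 1.9622 × (+25.0%) = +49.1%.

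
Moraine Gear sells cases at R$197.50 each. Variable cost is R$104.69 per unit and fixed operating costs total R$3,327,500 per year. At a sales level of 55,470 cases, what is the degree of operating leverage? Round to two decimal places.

2.83

At 55,470 units, contribution = 55,470 × R$92.81 = R$5,148,170.70.
EBIT = R$5,148,170.70 − R$3,327,500 = R$1,820,670.70.
DOL = contribution ÷ EBIT = R$5,148,170.70 ÷ R$1,820,670.70 = 2.8276.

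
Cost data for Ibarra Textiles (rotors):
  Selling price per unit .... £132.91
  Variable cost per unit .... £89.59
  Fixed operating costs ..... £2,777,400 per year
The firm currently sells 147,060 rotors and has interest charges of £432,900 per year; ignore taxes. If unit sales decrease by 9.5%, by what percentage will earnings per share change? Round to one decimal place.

-19.2%

Total contribution margin = 147,060 × £43.32 = £6,370,639.20.
Operating income = contribution − fixed costs = £6,370,639.20 − £2,777,400 = £3,593,239.20.
Interest = £432,900.00, so EBIT − I = £3,160,339.20.
DCL = total CM / (EBIT − I) = £6,370,639.20 / £3,160,339.20 = 2.0158.
%ΔEPS = DCL × %ΔSales = 2.0158 × -9.5% = -19.2%.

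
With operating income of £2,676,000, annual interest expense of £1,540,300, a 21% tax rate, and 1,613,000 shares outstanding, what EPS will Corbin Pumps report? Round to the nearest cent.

Interest = £1,540,300.00, so EBT = £2,676,000 − £1,540,300.00 = £1,135,700.00.
After tax at 21%: net income = £1,135,700.00 × 0.79 = £897,203.00.
EPS = £897,203.00 ÷ 1,613,000 = £0.56.

£0.56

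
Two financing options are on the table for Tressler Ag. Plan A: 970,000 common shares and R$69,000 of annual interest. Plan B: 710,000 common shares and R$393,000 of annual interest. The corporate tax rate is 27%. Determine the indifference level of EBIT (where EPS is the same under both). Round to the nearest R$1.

R$1,277,769

At indifference, (EBIT − 69,000)(1 − t)/970,000 = (EBIT − 393,000)(1 − t)/710,000.
The (1 − t) factor cancels: (EBIT − 69,000) × 710,000 = (EBIT − 393,000) × 970,000.
Solving, EBIT = (393,000·970,000 − 69,000·710,000) / (970,000 − 710,000) = 332,220,000,000 / 260,000 = 1,277,769.23.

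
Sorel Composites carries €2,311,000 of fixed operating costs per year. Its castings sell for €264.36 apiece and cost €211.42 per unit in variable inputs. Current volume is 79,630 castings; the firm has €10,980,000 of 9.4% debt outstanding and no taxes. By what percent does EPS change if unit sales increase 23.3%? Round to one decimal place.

At 79,630 units, contribution = 79,630 × €52.94 = €4,215,612.20.
Operating income = contribution − fixed costs = €4,215,612.20 − €2,311,000 = €1,904,612.20.
After interest of €1,032,120.00, pre-tax earnings = €872,492.20.
DCL = total CM / (EBIT − I) = €4,215,612.20 / €872,492.20 = 4.8317.
%ΔEPS = DCL × %ΔSales = 4.8317 × +23.3% = +112.6%.

+112.6%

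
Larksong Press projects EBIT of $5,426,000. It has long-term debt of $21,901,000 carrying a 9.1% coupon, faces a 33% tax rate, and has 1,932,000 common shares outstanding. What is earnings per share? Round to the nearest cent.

Pre-tax income = $5,426,000 − $1,992,991.00 = $3,433,009.00.
After tax at 33%: net income = $3,433,009.00 × 0.67 = $2,300,116.03.
EPS = $2,300,116.03 ÷ 1,932,000 = $1.19.

$1.19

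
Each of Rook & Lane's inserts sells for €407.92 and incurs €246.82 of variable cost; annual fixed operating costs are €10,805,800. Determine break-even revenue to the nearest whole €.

Contribution margin per unit = €407.92 − €246.82 = €161.10, a CM ratio of €161.10 ÷ €407.92 = 0.3949.
Break-even sales = FC ÷ CM ratio = €10,805,800 × €407.92 / €161.10 = €27,361,278.

€27,361,278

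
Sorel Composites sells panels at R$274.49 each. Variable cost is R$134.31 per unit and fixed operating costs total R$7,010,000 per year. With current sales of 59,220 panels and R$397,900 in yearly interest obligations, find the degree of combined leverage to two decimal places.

9.29

Contribution at this volume is 59,220 × R$140.18 = R$8,301,459.60.
Subtracting fixed costs: EBIT = R$8,301,459.60 − R$7,010,000 = R$1,291,459.60. Interest = R$397,900.00, so EBIT − I = R$893,559.60.
Degree of total leverage = total CM / (EBIT − interest) = R$8,301,459.60 / R$893,559.60 = 9.2903.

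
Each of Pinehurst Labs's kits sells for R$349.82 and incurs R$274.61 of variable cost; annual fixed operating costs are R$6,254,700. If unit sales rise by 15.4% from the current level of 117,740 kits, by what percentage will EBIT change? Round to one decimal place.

+52.4%

Total contribution margin = 117,740 × R$75.21 = R$8,855,225.40.
Subtracting fixed costs: EBIT = R$8,855,225.40 − R$6,254,700 = R$2,600,525.40.
So DOL = total CM / EBIT = R$8,855,225.40 / R$2,600,525.40 = 3.4052.
Operating income changes by 3.4052 × +15.4% = +52.4%.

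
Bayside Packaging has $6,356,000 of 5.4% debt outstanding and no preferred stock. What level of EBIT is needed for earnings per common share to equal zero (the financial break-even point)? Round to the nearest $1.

$343,224

Annual interest = 5.4% × $6,356,000 = $343,224.00.
With no preferred dividends, EPS = 0 when EBIT exactly covers interest, so the financial break-even EBIT is $343,224.00.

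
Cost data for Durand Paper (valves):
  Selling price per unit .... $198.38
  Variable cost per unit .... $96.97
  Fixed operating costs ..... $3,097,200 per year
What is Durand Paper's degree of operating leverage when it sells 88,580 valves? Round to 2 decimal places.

At 88,580 units, contribution = 88,580 × $101.41 = $8,982,897.80.
Operating income = contribution − fixed costs = $8,982,897.80 − $3,097,200 = $5,885,697.80.
DOL = contribution ÷ EBIT = $8,982,897.80 ÷ $5,885,697.80 = 1.5262.

1.53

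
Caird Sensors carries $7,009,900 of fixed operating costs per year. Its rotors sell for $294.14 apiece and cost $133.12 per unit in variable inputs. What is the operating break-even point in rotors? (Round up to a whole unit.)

Each unit contributes $294.14 − $133.12 = $161.02.
Units to break even: $7,009,900 ÷ $161.02 = 43,534.34, rounded up to 43,535.

43,535 rotors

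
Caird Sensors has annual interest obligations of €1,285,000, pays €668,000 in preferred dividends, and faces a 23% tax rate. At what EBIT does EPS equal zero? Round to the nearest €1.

Grossing the preferred dividend up to pre-tax terms: €668,000 / (1 − 0.23) = €867,532.47.
EPS = 0 when EBIT covers interest plus the pre-tax preferred burden: €1,285,000 + €867,532.47 = €2,152,532.47.

€2,152,532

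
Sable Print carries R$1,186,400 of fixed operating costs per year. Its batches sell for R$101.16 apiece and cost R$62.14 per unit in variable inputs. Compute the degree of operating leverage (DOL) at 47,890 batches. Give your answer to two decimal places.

2.74

Contribution at this volume is 47,890 × R$39.02 = R$1,868,667.80.
Operating income = contribution − fixed costs = R$1,868,667.80 − R$1,186,400 = R$682,267.80.
So DOL = total CM / EBIT = R$1,868,667.80 / R$682,267.80 = 2.7389.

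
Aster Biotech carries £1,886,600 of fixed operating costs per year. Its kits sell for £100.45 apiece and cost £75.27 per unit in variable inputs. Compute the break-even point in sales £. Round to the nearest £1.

£7,526,170

CM per unit = £100.45 − £75.27 = £25.18; CM ratio = £25.18 / £100.45 = 0.2507.
Break-even revenue = fixed costs × price ÷ CM = £1,886,600 × £100.45 ÷ £25.18 = £7,526,170.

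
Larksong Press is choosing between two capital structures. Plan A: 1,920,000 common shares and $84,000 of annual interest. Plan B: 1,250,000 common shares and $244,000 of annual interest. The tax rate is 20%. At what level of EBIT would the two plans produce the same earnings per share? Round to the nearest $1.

At indifference, (EBIT − 84,000)(1 − t)/1,920,000 = (EBIT − 244,000)(1 − t)/1,250,000.
Cancelling (1 − t) and cross-multiplying: 1,250,000·(EBIT − 84,000) = 1,920,000·(EBIT − 244,000).
Solving, EBIT = (244,000·1,920,000 − 84,000·1,250,000) / (1,920,000 − 1,250,000) = 363,480,000,000 / 670,000 = 542,507.46.

$542,507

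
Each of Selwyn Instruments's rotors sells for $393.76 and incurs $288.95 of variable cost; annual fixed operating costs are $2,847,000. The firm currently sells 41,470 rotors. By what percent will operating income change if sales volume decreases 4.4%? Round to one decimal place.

-12.8%

Total contribution margin = 41,470 × $104.81 = $4,346,470.70.
Subtracting fixed costs: EBIT = $4,346,470.70 − $2,847,000 = $1,499,470.70.
Degree of operating leverage = $4,346,470.70 / $1,499,470.70 = 2.8987.
%ΔEBIT = DOL × %ΔSales = 2.8987 × -4.4% = -12.8%.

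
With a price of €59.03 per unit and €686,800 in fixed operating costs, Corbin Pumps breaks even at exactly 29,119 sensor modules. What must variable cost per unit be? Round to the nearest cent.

€35.44

Contribution per unit must be FC / Q = €686,800 / 29,119 = €23.5860.
Variable cost per unit = €59.03 − €23.5860 = €35.44.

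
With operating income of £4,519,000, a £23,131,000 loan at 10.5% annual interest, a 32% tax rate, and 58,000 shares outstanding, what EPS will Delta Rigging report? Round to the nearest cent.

£24.51

Pre-tax income = £4,519,000 − £2,428,755.00 = £2,090,245.00.
Net income = £2,090,245.00 × (1 − 0.32) = £1,421,366.60.
EPS = £1,421,366.60 ÷ 58,000 = £24.51.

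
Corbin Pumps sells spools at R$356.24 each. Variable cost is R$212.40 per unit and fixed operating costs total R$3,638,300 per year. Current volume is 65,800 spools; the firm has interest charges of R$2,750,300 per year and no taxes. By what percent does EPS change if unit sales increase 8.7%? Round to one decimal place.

Contribution at this volume is 65,800 × R$143.84 = R$9,464,672.00.
Operating income = contribution − fixed costs = R$9,464,672.00 − R$3,638,300 = R$5,826,372.00.
Interest = R$2,750,300.00, so EBIT − I = R$3,076,072.00.
Degree of combined leverage = contribution ÷ (EBIT − I) = R$9,464,672.00 ÷ R$3,076,072.00 = 3.0769.
EPS therefore changes by 3.0769 × (+8.7%) = +26.8%.

+26.8%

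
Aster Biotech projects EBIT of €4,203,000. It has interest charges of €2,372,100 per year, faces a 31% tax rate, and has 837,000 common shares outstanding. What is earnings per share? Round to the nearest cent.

€1.51

Interest = €2,372,100.00, so EBT = €4,203,000 − €2,372,100.00 = €1,830,900.00.
After tax at 31%: net income = €1,830,900.00 × 0.69 = €1,263,321.00.
EPS = €1,263,321.00 ÷ 837,000 = €1.51.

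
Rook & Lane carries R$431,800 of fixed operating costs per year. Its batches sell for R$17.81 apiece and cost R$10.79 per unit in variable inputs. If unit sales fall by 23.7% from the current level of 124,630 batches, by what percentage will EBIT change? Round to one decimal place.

At 124,630 units, contribution = 124,630 × R$7.02 = R$874,902.60.
Subtracting fixed costs: EBIT = R$874,902.60 − R$431,800 = R$443,102.60.
So DOL = total CM / EBIT = R$874,902.60 / R$443,102.60 = 1.9745.
Operating income changes by 1.9745 × -23.7% = -46.8%.

-46.8%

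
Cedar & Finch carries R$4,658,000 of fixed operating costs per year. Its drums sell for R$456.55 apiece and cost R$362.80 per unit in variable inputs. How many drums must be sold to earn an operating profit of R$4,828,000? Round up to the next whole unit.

101,184 drums

Each unit contributes R$456.55 − R$362.80 = R$93.75.
Required volume = (fixed costs + target profit) ÷ CM = (R$4,658,000 + R$4,828,000) ÷ R$93.75 = 101,184.00, so 101,184 drums.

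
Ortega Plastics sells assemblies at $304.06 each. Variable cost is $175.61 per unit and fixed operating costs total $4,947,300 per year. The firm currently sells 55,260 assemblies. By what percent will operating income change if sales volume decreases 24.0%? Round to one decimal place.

-79.2%

Total contribution margin = 55,260 × $128.45 = $7,098,147.00.
Subtracting fixed costs: EBIT = $7,098,147.00 − $4,947,300 = $2,150,847.00.
So DOL = total CM / EBIT = $7,098,147.00 / $2,150,847.00 = 3.3002.
Operating income changes by 3.3002 × -24.0% = -79.2%.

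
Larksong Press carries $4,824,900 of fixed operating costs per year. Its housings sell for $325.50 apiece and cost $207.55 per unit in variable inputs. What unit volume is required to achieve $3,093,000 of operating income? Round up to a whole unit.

67,130 housings

Contribution margin per unit = $325.50 − $207.55 = $117.95.
Units = (FC + target) / CM = ($4,824,900 + $3,093,000) / $117.95 = 67,129.29, so 67,130 housings.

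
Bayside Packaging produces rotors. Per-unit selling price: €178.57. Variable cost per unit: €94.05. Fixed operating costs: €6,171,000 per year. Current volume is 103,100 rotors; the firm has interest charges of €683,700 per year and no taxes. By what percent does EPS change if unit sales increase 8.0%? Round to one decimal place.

+37.5%

Contribution at this volume is 103,100 × €84.52 = €8,714,012.00.
Subtracting fixed costs: EBIT = €8,714,012.00 − €6,171,000 = €2,543,012.00.
After interest of €683,700.00, pre-tax earnings = €1,859,312.00.
DCL = total CM / (EBIT − I) = €8,714,012.00 / €1,859,312.00 = 4.6867.
EPS therefore changes by 4.6867 × (+8.0%) = +37.5%.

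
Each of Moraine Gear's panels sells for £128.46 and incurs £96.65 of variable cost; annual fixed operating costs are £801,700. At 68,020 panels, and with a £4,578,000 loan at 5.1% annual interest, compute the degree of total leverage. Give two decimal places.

1.92

Total contribution margin = 68,020 × £31.81 = £2,163,716.20.
Operating income = contribution − fixed costs = £2,163,716.20 − £801,700 = £1,362,016.20. Interest = £233,478.00, so EBIT − I = £1,128,538.20.
Degree of total leverage = total CM / (EBIT − interest) = £2,163,716.20 / £1,128,538.20 = 1.9173.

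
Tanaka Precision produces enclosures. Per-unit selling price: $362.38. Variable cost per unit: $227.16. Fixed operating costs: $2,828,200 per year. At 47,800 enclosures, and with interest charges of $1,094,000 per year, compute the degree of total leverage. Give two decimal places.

2.54

Contribution at this volume is 47,800 × $135.22 = $6,463,516.00.
Subtracting fixed costs: EBIT = $6,463,516.00 − $2,828,200 = $3,635,316.00. Interest = $1,094,000.00, so EBIT − I = $2,541,316.00.
Degree of total leverage = total CM / (EBIT − interest) = $6,463,516.00 / $2,541,316.00 = 2.5434.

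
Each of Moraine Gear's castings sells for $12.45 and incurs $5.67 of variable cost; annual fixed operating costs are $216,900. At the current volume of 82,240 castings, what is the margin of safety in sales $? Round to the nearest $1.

$625,598

Unit CM = price − variable cost = $12.45 − $5.67 = $6.78. Break-even units = $216,900 ÷ $6.78 = 31,991.15; break-even revenue = 31,991.15 × $12.45 = $398,289.82.
Current sales = 82,240 × $12.45 = $1,023,888.00.
Margin of safety = $1,023,888.00 − $398,289.82 = $625,598.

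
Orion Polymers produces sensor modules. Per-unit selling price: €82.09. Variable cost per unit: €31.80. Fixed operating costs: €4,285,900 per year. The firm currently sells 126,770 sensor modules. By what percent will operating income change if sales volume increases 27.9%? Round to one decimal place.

Total contribution margin = 126,770 × €50.29 = €6,375,263.30.
Operating income = contribution − fixed costs = €6,375,263.30 − €4,285,900 = €2,089,363.30.
Degree of operating leverage = €6,375,263.30 / €2,089,363.30 = 3.0513.
So EBIT moves 3.0513 × (+27.9%) = +85.1%.

+85.1%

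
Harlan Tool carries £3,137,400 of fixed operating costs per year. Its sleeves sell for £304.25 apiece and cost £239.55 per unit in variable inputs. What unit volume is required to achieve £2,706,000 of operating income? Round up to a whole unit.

Each unit contributes £304.25 − £239.55 = £64.70.
Units = (FC + target) / CM = (£3,137,400 + £2,706,000) / £64.70 = 90,315.30, so 90,316 sleeves.

90,316 sleeves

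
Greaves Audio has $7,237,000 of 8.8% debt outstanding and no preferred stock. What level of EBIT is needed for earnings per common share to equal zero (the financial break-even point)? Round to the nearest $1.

Annual interest = 8.8% × $7,237,000 = $636,856.00.
With no preferred dividends, EPS = 0 when EBIT exactly covers interest, so the financial break-even EBIT is $636,856.00.

$636,856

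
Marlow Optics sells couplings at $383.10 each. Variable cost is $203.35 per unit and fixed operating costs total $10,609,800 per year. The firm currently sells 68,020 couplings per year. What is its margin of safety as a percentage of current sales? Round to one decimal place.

Contribution margin per unit = $383.10 − $203.35 = $179.75. Break-even units = $10,609,800 ÷ $179.75 = 59,025.31; break-even revenue = 59,025.31 × $383.10 = $22,612,597.39.
Actual sales revenue = 68,020 × $383.10 = $26,058,462.00.
Margin of safety = ($26,058,462.00 − $22,612,597.39) ÷ $26,058,462.00 = 13.2%.

13.2%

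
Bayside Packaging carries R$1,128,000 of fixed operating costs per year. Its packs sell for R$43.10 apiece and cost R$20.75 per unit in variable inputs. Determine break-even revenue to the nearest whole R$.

CM per unit = R$43.10 − R$20.75 = R$22.35; CM ratio = R$22.35 / R$43.10 = 0.5186.
Break-even revenue = fixed costs × price ÷ CM = R$1,128,000 × R$43.10 ÷ R$22.35 = R$2,175,248.

R$2,175,248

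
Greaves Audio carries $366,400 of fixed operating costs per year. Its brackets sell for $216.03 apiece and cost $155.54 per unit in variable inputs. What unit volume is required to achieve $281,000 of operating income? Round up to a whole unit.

10,703 brackets

Contribution margin per unit = $216.03 − $155.54 = $60.49.
Required volume = (fixed costs + target profit) ÷ CM = ($366,400 + $281,000) ÷ $60.49 = 10,702.60, so 10,703 brackets.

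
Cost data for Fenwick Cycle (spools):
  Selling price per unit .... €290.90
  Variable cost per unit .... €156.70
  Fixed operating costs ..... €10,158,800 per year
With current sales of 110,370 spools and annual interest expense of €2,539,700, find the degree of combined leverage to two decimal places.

Contribution at this volume is 110,370 × €134.20 = €14,811,654.00.
EBIT = €14,811,654.00 − €10,158,800 = €4,652,854.00. Interest = €2,539,700.00.
DOL = €14,811,654.00 ÷ €4,652,854.00 = 3.1833; DFL = €4,652,854.00 ÷ €2,113,154.00 = 2.2019.
Combined leverage = 3.1833 × 2.2019 = 7.0093.

7.01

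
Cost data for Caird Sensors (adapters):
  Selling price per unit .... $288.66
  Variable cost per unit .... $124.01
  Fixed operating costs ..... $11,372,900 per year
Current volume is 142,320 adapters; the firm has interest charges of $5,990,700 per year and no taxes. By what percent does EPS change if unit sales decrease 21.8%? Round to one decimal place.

-84.2%

Contribution at this volume is 142,320 × $164.65 = $23,432,988.00.
EBIT = $23,432,988.00 − $11,372,900 = $12,060,088.00.
Interest = $5,990,700.00, so EBIT − I = $6,069,388.00.
DCL = total CM / (EBIT − I) = $23,432,988.00 / $6,069,388.00 = 3.8608.
EPS therefore changes by 3.8608 × (-21.8%) = -84.2%.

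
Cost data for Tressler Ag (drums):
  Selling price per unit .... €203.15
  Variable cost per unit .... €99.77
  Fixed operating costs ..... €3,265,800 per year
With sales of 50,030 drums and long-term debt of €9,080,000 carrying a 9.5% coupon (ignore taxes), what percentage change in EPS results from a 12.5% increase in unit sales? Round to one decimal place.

+61.9%

Contribution at this volume is 50,030 × €103.38 = €5,172,101.40.
Subtracting fixed costs: EBIT = €5,172,101.40 − €3,265,800 = €1,906,301.40.
Interest = €862,600.00, so EBIT − I = €1,043,701.40.
Degree of combined leverage = contribution ÷ (EBIT − I) = €5,172,101.40 ÷ €1,043,701.40 = 4.9555.
%ΔEPS = DCL × %ΔSales = 4.9555 × +12.5% = +61.9%.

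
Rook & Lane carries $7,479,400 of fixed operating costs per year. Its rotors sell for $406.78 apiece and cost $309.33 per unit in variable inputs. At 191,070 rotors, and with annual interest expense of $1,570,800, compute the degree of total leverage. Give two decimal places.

1.95

Contribution at this volume is 191,070 × $97.45 = $18,619,771.50.
EBIT = $18,619,771.50 − $7,479,400 = $11,140,371.50. Interest = $1,570,800.00.
DOL = $18,619,771.50 ÷ $11,140,371.50 = 1.6714; DFL = $11,140,371.50 ÷ $9,569,571.50 = 1.1641.
DCL = DOL × DFL = 1.6714 × 1.1641 = 1.9457.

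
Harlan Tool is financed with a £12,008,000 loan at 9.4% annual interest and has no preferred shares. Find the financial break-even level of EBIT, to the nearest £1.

Annual interest = 9.4% × £12,008,000 = £1,128,752.00.
With no preferred dividends, EPS = 0 when EBIT exactly covers interest, so the financial break-even EBIT is £1,128,752.00.

£1,128,752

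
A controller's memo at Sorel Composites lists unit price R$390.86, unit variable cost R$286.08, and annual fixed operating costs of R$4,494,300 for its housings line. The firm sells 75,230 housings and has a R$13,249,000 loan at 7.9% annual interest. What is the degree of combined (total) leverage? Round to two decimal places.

At 75,230 units, contribution = 75,230 × R$104.78 = R$7,882,599.40.
EBIT = R$7,882,599.40 − R$4,494,300 = R$3,388,299.40. Interest = R$1,046,671.00, so EBIT − I = R$2,341,628.40.
Degree of total leverage = total CM / (EBIT − interest) = R$7,882,599.40 / R$2,341,628.40 = 3.3663.

3.37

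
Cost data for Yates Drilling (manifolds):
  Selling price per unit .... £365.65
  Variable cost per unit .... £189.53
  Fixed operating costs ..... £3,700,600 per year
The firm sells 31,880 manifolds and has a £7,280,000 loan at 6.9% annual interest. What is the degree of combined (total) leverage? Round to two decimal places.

At 31,880 units, contribution = 31,880 × £176.12 = £5,614,705.60.
Operating income = contribution − fixed costs = £5,614,705.60 − £3,700,600 = £1,914,105.60. Interest = £502,320.00.
DOL = £5,614,705.60 ÷ £1,914,105.60 = 2.9333; DFL = £1,914,105.60 ÷ £1,411,785.60 = 1.3558.
Combined leverage = 2.9333 × 1.3558 = 3.9770.

3.98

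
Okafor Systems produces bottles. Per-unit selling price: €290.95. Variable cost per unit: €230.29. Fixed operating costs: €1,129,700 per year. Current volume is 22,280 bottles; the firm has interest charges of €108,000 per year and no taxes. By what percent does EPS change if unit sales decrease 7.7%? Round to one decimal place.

Total contribution margin = 22,280 × €60.66 = €1,351,504.80.
Subtracting fixed costs: EBIT = €1,351,504.80 − €1,129,700 = €221,804.80.
After interest of €108,000.00, pre-tax earnings = €113,804.80.
DCL = total CM / (EBIT − I) = €1,351,504.80 / €113,804.80 = 11.8756.
EPS therefore changes by 11.8756 × (-7.7%) = -91.4%.

-91.4%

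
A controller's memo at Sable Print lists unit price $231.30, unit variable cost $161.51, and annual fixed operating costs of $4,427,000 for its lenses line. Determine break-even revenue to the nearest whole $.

CM per unit = $231.30 − $161.51 = $69.79; CM ratio = $69.79 / $231.30 = 0.3017.
Break-even revenue = fixed costs × price ÷ CM = $4,427,000 × $231.30 ÷ $69.79 = $14,672,089.

$14,672,089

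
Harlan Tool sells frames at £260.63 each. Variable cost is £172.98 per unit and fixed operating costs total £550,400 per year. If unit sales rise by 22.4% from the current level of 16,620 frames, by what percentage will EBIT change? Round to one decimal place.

+36.0%

Total contribution margin = 16,620 × £87.65 = £1,456,743.00.
Subtracting fixed costs: EBIT = £1,456,743.00 − £550,400 = £906,343.00.
So DOL = total CM / EBIT = £1,456,743.00 / £906,343.00 = 1.6073.
%ΔEBIT = DOL × %ΔSales = 1.6073 × +22.4% = +36.0%.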